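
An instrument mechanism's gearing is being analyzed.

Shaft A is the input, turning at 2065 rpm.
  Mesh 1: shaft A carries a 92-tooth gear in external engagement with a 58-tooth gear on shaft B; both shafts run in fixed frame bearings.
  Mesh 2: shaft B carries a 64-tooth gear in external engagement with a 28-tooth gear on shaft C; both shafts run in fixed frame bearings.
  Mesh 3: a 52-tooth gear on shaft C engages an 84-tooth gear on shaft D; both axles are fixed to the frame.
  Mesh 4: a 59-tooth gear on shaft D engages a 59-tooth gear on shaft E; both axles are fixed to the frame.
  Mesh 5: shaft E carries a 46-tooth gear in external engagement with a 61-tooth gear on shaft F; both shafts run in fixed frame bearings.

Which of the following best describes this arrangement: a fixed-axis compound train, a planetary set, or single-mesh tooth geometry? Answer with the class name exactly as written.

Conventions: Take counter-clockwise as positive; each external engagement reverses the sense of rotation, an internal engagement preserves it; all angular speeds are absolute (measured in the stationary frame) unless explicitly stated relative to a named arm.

fixed-axis compound train

topology: fixed-axis compound train — 5 meshes, A→F
classification: fixed-axis compound train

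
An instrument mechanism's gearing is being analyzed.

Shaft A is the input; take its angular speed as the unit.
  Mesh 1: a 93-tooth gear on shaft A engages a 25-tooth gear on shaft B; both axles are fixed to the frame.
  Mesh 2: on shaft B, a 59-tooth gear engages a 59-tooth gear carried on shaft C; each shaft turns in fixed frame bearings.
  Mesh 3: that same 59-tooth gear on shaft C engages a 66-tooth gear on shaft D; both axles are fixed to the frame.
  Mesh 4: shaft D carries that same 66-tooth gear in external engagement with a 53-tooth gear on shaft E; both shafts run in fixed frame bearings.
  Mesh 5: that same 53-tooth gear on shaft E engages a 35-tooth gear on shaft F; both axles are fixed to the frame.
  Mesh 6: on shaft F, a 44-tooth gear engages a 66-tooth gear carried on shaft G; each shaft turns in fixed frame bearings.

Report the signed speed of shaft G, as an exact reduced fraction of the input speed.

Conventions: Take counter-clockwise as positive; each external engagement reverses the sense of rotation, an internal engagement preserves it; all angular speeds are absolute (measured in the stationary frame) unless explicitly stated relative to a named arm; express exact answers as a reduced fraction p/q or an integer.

6-mesh fixed-axis compound train (all bearings frame-fixed)
mesh 1 [93T→25T]: |ω|/ω_in = 1×93/25 = 93/25, sense flips to −
mesh 2 [59T→59T]: |ω|/ω_in = (93/25)×59/59 = 93/25, sense flips to +
mesh 3 [59T→66T]: |ω|/ω_in = (93/25)×59/66 = 1829/550, sense flips to −
mesh 4 [66T→53T]: |ω|/ω_in = (1829/550)×66/53 = 5487/1325, sense flips to +
mesh 5 [53T→35T]: |ω|/ω_in = (5487/1325)×53/35 = 5487/875, sense flips to −
mesh 6 [44T→66T]: |ω|/ω_in = (5487/875)×44/66 = 3658/875, sense flips to +
signed output speed (× input speed) = 3658/875

3658/875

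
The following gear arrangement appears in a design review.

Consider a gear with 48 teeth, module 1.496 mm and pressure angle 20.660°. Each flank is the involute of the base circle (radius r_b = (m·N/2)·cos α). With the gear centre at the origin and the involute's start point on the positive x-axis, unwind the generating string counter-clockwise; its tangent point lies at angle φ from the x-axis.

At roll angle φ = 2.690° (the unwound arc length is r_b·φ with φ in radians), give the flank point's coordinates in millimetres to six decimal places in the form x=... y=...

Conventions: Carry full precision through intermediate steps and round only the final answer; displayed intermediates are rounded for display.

topology: single-mesh involute geometry — m = 1.496, N = 48
pitch radius r_p = m·N/2 = 1.496·48/2 = 35.904000
base radius r_b = r_p·cos α = 35.904000·cos 20.660° = 33.595034
roll angle φ = 2.690° = 0.04694936 rad
x = r_b·(cos φ + φ·sin φ) = 33.632040
y = r_b·(sin φ − φ·cos φ) = 0.001159

x=33.632040 y=0.001159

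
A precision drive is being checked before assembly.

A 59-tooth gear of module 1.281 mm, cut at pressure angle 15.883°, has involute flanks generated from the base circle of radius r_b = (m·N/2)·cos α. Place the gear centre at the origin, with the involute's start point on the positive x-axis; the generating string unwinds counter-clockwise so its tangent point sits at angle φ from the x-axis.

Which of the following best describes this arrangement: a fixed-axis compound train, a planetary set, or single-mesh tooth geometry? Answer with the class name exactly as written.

single-mesh tooth geometry

topology: single-mesh involute geometry — m = 1.281, N = 59
classification: single-mesh tooth geometry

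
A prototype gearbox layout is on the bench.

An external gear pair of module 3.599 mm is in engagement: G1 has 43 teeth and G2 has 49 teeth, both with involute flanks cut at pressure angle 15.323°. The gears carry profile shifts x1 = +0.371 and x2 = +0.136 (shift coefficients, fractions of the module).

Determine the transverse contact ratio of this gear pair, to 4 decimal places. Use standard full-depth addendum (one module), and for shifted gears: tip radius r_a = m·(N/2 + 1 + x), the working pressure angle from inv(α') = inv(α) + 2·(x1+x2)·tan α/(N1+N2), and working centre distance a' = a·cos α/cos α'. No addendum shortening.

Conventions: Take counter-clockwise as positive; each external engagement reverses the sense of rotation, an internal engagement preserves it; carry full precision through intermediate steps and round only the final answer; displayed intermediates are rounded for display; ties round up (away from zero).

1.8960

class = single-mesh tooth geometry [involute pair 43T × 49T, m = 3.599]
base radii: r_b1 = 74.627804, r_b2 = 85.040986
tip radii: r_a1 = 82.312729, r_a2 = 92.263964
inv(α') = inv(15.323°) + 2·(+0.371+0.136)·tan α/(43+49) = 0.00958372  ⇒  α' = 17.33557°
a' = a·cos α / cos α' = 165.5540·cos 15.323°/cos 17.33557° = 167.266717
action lengths: √(r_a1²−r_b1²) = 34.728609, √(r_a2²−r_b2²) = 35.786447
base pitch p_b = π·m·cos α = 10.904659
CR = (34.728609 + 35.786447 − 167.266717·sin 17.33557°)/10.904659 = 1.895978
contact ratio ≈ 1.8960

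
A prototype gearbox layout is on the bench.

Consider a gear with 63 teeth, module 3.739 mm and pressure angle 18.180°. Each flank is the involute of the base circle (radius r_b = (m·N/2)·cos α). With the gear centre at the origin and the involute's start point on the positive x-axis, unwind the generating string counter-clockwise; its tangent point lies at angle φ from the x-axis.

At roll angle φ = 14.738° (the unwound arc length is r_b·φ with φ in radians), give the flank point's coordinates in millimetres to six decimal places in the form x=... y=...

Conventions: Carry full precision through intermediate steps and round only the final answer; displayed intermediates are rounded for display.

x=115.540040 y=0.630633

class = single-mesh tooth geometry [base-circle involute, m = 3.739, 63T]
pitch radius r_p = m·N/2 = 3.739·63/2 = 117.778500
base radius r_b = r_p·cos α = 117.778500·cos 18.180° = 111.899117
roll angle φ = 14.738° = 0.25722663 rad
x = r_b·(cos φ + φ·sin φ) = 115.540040
y = r_b·(sin φ − φ·cos φ) = 0.630633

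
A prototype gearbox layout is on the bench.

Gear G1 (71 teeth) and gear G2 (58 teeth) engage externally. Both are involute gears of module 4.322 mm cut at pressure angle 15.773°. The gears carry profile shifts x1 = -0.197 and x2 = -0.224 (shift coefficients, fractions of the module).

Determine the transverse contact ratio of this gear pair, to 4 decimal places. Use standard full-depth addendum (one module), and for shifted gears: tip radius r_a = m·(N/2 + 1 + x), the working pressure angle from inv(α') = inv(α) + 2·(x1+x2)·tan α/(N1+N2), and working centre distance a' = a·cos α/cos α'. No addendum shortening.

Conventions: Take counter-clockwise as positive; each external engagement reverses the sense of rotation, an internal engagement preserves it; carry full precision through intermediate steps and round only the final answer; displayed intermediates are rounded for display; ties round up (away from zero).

class = single-mesh tooth geometry [involute pair 71T × 58T, m = 4.322]
base radii: r_b1 = 147.653739, r_b2 = 120.618547
tip radii: r_a1 = 156.901566, r_a2 = 128.691872
inv(α') = inv(15.773°) + 2·(-0.197-0.224)·tan α/(71+58) = 0.00532812  ⇒  α' = 14.31181°
a' = a·cos α / cos α' = 278.7690·cos 15.773°/cos 14.31181° = 276.864837
action lengths: √(r_a1²−r_b1²) = 53.070469, √(r_a2²−r_b2²) = 44.863838
base pitch p_b = π·m·cos α = 13.066701
CR = (53.070469 + 44.863838 − 276.864837·sin 14.31181°)/13.066701 = 2.257164
contact ratio ≈ 2.2572

2.2572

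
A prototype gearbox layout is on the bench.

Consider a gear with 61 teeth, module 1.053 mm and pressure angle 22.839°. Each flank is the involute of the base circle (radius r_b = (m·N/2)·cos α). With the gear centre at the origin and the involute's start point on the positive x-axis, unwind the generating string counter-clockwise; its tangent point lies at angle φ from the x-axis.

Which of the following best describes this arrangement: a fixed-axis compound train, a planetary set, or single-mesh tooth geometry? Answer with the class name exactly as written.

topology: single-mesh involute geometry — m = 1.053, N = 61
classification: single-mesh tooth geometry

single-mesh tooth geometry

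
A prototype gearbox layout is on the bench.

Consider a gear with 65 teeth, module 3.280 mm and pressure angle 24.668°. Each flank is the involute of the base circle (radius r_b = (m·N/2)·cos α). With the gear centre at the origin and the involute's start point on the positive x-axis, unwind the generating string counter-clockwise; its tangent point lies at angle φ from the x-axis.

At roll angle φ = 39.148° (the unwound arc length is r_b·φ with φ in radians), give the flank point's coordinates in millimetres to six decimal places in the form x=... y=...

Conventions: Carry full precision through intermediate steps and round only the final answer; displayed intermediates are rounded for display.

x=116.912519 y=9.827094

class = single-mesh tooth geometry [base-circle involute, m = 3.280, 65T]
pitch radius r_p = m·N/2 = 3.280·65/2 = 106.600000
base radius r_b = r_p·cos α = 106.600000·cos 24.668° = 96.871835
roll angle φ = 39.148° = 0.68326150 rad
x = r_b·(cos φ + φ·sin φ) = 116.912519
y = r_b·(sin φ − φ·cos φ) = 9.827094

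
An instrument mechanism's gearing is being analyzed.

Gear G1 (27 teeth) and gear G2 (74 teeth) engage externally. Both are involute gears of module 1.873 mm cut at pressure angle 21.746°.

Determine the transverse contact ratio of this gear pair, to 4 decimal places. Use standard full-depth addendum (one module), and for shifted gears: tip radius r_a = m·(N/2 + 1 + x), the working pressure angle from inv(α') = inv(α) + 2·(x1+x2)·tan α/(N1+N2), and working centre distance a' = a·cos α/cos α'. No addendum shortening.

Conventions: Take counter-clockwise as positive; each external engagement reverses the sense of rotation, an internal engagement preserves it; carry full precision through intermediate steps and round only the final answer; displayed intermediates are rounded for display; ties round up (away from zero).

single-mesh involute tooth geometry (27T engaging 74T at module 1.873)
base radii: r_b1 = 23.486068, r_b2 = 64.369223
tip radii: r_a1 = 27.158500, r_a2 = 71.174000
no profile shift: α' = α, a' = a
action lengths: √(r_a1²−r_b1²) = 13.637769, √(r_a2²−r_b2²) = 30.370073
base pitch p_b = π·m·cos α = 5.465456
CR = (13.637769 + 30.370073 − 94.586500·sin 21.74600°)/5.465456 = 1.640164
contact ratio ≈ 1.6402

1.6402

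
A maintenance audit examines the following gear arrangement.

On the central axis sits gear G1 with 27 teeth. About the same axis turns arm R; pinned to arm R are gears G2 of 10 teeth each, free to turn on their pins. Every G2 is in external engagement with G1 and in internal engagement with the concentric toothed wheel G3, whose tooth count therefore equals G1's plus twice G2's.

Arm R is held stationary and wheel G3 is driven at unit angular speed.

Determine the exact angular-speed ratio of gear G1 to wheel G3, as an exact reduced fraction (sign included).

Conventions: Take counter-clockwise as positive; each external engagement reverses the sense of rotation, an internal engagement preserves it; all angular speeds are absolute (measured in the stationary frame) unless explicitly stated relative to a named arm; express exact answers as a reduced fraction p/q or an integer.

class = planetary set [G3 = 27+2·10 = 47; Willis about the carrier]
ring teeth: 27 + 2·10 = 47
27(ω_sun−ω_arm) = −47(ω_ring−ω_arm),  ω_arm = 0, ω_ring = 1
ω_sun = 0 − (47/27)(1−0) = -47/27
ω_out/ω_in = -47/27

-47/27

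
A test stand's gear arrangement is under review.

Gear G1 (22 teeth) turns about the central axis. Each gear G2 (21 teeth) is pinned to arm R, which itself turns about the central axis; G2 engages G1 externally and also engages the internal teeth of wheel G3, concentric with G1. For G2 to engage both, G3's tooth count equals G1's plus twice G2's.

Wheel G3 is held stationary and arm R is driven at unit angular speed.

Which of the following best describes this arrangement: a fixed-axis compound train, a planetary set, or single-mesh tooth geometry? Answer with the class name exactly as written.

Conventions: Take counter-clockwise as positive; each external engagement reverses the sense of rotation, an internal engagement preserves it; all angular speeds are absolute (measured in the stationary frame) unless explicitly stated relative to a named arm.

planetary set

recognized (axles ride arm R): planetary set, 22/21/64 teeth
classification: planetary set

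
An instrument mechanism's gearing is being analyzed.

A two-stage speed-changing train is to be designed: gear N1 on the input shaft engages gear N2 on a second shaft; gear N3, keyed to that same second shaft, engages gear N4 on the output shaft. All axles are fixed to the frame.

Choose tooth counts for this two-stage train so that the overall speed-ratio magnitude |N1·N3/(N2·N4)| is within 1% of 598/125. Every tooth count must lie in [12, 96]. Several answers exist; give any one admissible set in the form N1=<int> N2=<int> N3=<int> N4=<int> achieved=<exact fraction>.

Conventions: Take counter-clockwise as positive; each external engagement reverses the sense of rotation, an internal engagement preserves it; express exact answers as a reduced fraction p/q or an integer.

design class (target 598/125): fixed-axis compound train
target = 598/125 in lowest terms: an exact hit needs N1·N3 = k·598 and N2·N4 = k·125 for one integer k, every count in [12, 96]; additionally prefer no 1:1 stage (N1 ≠ N2, N3 ≠ N4)
k = 1…2: no 1:1-free in-range split of k·598 and k·125 into factor pairs; take k = 3
k = 3: N1·N3 = 1794 = 23·78, N2·N4 = 375 = 15·25
achieved = 23·78/(15·25) = 598/125; |achieved − target| = 0 ≤ 299/6250 ✓

N1=23 N2=15 N3=78 N4=25 achieved=598/125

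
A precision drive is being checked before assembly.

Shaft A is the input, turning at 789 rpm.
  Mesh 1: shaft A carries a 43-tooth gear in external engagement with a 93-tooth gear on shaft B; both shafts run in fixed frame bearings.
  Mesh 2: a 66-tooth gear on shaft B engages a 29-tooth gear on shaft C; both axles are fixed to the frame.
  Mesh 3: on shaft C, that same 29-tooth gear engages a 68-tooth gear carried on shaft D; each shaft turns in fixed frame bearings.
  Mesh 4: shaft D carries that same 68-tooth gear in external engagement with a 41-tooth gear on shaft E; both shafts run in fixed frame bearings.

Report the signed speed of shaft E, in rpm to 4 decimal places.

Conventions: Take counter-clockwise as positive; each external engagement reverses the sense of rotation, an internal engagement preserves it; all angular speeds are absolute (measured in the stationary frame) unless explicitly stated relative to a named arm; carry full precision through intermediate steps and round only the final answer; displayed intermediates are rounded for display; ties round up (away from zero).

+587.2494 rpm

class = fixed-axis compound train [4 meshes; 4 ratios multiply, 4 sense flips]
mesh 1 [43T→93T]: ω = 789.0000×43/93 = 364.8065 rpm, sense flips to −
mesh 2 [66T→29T]: ω = 364.8065×66/29 = 830.2492 rpm, sense flips to +
mesh 3 [29T→68T]: ω = 830.2492×29/68 = 354.0769 rpm, sense flips to −
mesh 4 [68T→41T]: ω = 354.0769×68/41 = 587.2494 rpm, sense flips to +
signed output speed = +587.2494 rpm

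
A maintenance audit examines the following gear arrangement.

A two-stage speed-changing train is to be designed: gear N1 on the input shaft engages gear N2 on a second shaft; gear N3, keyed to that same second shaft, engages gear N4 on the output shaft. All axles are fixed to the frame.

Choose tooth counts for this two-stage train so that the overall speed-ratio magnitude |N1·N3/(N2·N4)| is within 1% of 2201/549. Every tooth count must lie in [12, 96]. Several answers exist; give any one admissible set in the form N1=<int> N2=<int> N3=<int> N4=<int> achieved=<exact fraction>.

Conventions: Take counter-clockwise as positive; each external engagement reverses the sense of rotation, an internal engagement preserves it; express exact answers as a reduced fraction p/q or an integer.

class = fixed-axis compound train [2-stage, 2201/549 wanted]
target = 2201/549 in lowest terms: an exact hit needs N1·N3 = k·2201 and N2·N4 = k·549 for one integer k, every count in [12, 96]; additionally prefer no 1:1 stage (N1 ≠ N2, N3 ≠ N4)
k = 1: no 1:1-free in-range split of k·2201 and k·549 into factor pairs; take k = 2
k = 2: N1·N3 = 4402 = 62·71, N2·N4 = 1098 = 18·61
achieved = 62·71/(18·61) = 2201/549; |achieved − target| = 0 ≤ 2201/54900 ✓

N1=62 N2=18 N3=71 N4=61 achieved=2201/549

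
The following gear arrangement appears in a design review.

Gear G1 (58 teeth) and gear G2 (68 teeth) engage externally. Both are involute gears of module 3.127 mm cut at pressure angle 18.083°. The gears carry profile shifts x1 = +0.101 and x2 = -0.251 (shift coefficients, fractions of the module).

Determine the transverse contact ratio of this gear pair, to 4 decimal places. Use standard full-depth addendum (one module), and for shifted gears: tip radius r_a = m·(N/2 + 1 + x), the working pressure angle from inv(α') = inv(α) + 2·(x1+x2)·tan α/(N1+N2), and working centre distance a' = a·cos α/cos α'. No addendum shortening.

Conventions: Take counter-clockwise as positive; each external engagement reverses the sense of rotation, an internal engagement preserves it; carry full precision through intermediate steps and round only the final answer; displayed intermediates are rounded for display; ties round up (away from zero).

single-mesh involute tooth geometry (58T engaging 68T at module 3.127)
base radii: r_b1 = 86.203973, r_b2 = 101.066727
tip radii: r_a1 = 94.125827, r_a2 = 108.660123
inv(α') = inv(18.083°) + 2·(+0.101-0.251)·tan α/(58+68) = 0.01013669  ⇒  α' = 17.65445°
a' = a·cos α / cos α' = 197.0010·cos 18.083°/cos 17.65445° = 196.526537
action lengths: √(r_a1²−r_b1²) = 37.796115, √(r_a2²−r_b2²) = 39.906628
base pitch p_b = π·m·cos α = 9.338544
CR = (37.796115 + 39.906628 − 196.526537·sin 17.65445°)/9.338544 = 1.938314
contact ratio ≈ 1.9383

1.9383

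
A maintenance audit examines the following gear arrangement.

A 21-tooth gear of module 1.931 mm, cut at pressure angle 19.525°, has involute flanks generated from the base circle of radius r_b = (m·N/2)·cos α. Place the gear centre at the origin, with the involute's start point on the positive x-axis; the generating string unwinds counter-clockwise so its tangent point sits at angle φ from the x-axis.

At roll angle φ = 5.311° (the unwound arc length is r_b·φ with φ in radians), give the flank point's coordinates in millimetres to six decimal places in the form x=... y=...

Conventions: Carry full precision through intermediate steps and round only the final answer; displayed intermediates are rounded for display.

x=19.191494 y=0.005069

class = single-mesh tooth geometry [base-circle involute, m = 1.931, 21T]
pitch radius r_p = m·N/2 = 1.931·21/2 = 20.275500
base radius r_b = r_p·cos α = 20.275500·cos 19.525° = 19.109573
roll angle φ = 5.311° = 0.09269444 rad
x = r_b·(cos φ + φ·sin φ) = 19.191494
y = r_b·(sin φ − φ·cos φ) = 0.005069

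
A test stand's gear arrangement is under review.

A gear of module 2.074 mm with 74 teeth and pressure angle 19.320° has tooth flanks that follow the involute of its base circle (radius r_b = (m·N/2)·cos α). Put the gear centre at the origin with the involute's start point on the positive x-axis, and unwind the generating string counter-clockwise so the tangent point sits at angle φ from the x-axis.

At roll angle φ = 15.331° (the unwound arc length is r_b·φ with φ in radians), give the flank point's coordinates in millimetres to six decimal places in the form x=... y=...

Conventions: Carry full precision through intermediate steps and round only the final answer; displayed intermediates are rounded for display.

x=74.962730 y=0.459142

single-mesh involute tooth geometry (74T wheel at module 2.074)
pitch radius r_p = m·N/2 = 2.074·74/2 = 76.738000
base radius r_b = r_p·cos α = 76.738000·cos 19.320° = 72.416540
roll angle φ = 15.331° = 0.26757643 rad
x = r_b·(cos φ + φ·sin φ) = 74.962730
y = r_b·(sin φ − φ·cos φ) = 0.459142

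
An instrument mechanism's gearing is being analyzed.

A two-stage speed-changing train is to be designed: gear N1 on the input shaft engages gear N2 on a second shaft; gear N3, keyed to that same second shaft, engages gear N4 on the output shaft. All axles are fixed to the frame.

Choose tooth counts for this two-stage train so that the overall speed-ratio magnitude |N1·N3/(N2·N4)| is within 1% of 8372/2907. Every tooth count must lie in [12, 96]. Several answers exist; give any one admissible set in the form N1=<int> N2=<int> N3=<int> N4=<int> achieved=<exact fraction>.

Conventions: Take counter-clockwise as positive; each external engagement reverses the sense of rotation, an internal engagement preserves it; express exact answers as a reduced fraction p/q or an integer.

class = fixed-axis compound train [2-stage, 8372/2907 wanted]
target = 8372/2907 in lowest terms: an exact hit needs N1·N3 = k·8372 and N2·N4 = k·2907 for one integer k, every count in [12, 96]; additionally prefer no 1:1 stage (N1 ≠ N2, N3 ≠ N4)
k = 1: N1·N3 = 8372 = 91·92, N2·N4 = 2907 = 51·57
achieved = 91·92/(51·57) = 8372/2907; |achieved − target| = 0 ≤ 2093/72675 ✓

N1=91 N2=51 N3=92 N4=57 achieved=8372/2907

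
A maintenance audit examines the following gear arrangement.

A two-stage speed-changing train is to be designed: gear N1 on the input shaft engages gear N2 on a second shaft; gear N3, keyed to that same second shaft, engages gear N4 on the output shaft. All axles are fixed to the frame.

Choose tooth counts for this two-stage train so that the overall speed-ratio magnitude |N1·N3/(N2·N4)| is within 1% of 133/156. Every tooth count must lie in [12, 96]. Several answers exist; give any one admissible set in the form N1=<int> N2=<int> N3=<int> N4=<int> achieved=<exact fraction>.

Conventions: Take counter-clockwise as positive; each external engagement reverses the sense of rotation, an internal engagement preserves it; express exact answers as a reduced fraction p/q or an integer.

N1=14 N2=12 N3=19 N4=26 achieved=133/156

topology: fixed-axis compound train — 2 stages, target 133/156
target = 133/156 in lowest terms: an exact hit needs N1·N3 = k·133 and N2·N4 = k·156 for one integer k, every count in [12, 96]; additionally prefer no 1:1 stage (N1 ≠ N2, N3 ≠ N4)
k = 1: no 1:1-free in-range split of k·133 and k·156 into factor pairs; take k = 2
k = 2: N1·N3 = 266 = 14·19, N2·N4 = 312 = 12·26
achieved = 14·19/(12·26) = 133/156; |achieved − target| = 0 ≤ 133/15600 ✓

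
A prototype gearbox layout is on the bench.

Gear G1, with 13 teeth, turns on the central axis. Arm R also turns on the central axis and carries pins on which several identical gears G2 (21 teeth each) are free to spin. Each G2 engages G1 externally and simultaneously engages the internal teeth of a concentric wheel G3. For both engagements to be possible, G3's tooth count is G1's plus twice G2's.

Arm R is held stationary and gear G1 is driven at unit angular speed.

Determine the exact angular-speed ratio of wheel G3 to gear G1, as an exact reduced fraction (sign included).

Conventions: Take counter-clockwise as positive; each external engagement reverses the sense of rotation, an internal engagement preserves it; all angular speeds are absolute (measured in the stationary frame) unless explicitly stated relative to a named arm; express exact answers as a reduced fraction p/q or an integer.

-13/55

topology: planetary set — G1 13T / G2 21T / G3 55T, arm = carrier (Willis)
ring teeth: 13 + 2·21 = 55
13(ω_sun−ω_arm) = −55(ω_ring−ω_arm),  ω_arm = 0, ω_sun = 1
ω_ring = 0 − (13/55)(1−0) = -13/55
ω_out/ω_in = -13/55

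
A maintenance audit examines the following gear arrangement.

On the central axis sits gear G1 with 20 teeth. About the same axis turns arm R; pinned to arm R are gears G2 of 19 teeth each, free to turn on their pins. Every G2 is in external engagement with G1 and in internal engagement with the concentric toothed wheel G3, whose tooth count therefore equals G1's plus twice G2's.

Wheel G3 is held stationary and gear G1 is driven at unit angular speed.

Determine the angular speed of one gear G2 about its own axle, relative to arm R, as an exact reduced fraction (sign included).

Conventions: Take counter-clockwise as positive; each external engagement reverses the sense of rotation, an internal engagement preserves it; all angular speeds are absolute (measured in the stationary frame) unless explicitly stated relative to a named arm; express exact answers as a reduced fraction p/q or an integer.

planetary set (20T centre, 19T on arm, 58T internal) — Willis relation
ring teeth: 20 + 2·19 = 58
20(ω_sun−ω_arm) = −58(ω_ring−ω_arm),  ω_ring = 0, ω_sun = 1
20(1−ω_arm) = −58(0−ω_arm)  ⇒  78·ω_arm = 20  ⇒  ω_arm = 10/39
sun–planet mesh: 20·(1−10/39) = −19·(ω_p−ω_arm)  ⇒  ω_p−ω_arm = -580/741
exact speed ratio = -580/741

-580/741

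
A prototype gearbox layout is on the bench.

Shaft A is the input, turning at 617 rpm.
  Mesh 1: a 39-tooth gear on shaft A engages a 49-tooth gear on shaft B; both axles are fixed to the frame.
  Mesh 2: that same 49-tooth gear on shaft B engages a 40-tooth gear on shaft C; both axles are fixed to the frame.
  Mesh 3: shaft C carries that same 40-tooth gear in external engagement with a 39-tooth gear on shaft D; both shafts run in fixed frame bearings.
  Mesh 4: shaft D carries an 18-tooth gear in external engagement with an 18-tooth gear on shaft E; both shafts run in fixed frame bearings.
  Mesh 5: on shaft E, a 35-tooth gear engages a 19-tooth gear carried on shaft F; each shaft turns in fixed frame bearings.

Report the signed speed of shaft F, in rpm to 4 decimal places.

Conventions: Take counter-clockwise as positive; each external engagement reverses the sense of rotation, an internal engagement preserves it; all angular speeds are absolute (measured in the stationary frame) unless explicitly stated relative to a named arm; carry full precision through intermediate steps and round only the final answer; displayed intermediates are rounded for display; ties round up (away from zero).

-1136.5789 rpm

class = fixed-axis compound train [5 meshes; 5 ratios multiply, 5 sense flips]
mesh 1 [39T→49T]: ω = 617.0000×39/49 = 491.0816 rpm, sense flips to −
mesh 2 [49T→40T]: ω = 491.0816×49/40 = 601.5750 rpm, sense flips to +
mesh 3 [40T→39T]: ω = 601.5750×40/39 = 617.0000 rpm, sense flips to −
mesh 4 [18T→18T]: ω = 617.0000×18/18 = 617.0000 rpm, sense flips to +
mesh 5 [35T→19T]: ω = 617.0000×35/19 = 1136.5789 rpm, sense flips to −
signed output speed = -1136.5789 rpm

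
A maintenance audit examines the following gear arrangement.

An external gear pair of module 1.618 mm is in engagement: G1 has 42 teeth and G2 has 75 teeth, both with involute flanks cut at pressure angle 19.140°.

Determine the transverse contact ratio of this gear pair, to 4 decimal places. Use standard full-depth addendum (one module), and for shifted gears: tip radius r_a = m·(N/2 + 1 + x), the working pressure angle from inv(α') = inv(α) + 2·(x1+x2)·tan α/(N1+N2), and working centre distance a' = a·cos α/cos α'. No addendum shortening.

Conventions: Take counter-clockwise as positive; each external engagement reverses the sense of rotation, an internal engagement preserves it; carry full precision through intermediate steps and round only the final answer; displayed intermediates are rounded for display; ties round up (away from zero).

1.8194

topology: single-mesh involute geometry — m = 1.618, 42T/75T pair
base radii: r_b1 = 32.099704, r_b2 = 57.320901
tip radii: r_a1 = 35.596000, r_a2 = 62.293000
no profile shift: α' = α, a' = a
action lengths: √(r_a1²−r_b1²) = 15.384544, √(r_a2²−r_b2²) = 24.387132
base pitch p_b = π·m·cos α = 4.802105
CR = (15.384544 + 24.387132 − 94.653000·sin 19.14000°)/4.802105 = 1.819428
contact ratio ≈ 1.8194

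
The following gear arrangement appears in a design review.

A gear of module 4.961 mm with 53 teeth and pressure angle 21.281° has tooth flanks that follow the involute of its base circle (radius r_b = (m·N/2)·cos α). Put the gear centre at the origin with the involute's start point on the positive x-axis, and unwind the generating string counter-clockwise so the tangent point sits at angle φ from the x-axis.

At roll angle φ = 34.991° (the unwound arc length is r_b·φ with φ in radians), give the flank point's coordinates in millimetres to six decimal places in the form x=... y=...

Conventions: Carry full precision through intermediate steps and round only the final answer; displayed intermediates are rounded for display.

x=143.260147 y=8.958561

single-mesh involute tooth geometry (53T wheel at module 4.961)
pitch radius r_p = m·N/2 = 4.961·53/2 = 131.466500
base radius r_b = r_p·cos α = 131.466500·cos 21.281° = 122.502014
roll angle φ = 34.991° = 0.61070816 rad
x = r_b·(cos φ + φ·sin φ) = 143.260147
y = r_b·(sin φ − φ·cos φ) = 8.958561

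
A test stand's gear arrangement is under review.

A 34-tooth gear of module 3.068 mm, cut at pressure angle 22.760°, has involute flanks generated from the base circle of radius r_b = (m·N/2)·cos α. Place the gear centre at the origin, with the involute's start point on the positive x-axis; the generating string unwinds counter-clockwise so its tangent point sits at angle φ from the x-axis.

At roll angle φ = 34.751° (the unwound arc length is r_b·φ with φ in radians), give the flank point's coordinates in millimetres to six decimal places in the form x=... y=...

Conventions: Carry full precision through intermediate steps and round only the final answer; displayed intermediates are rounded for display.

x=56.143926 y=3.447067

class = single-mesh tooth geometry [base-circle involute, m = 3.068, 34T]
pitch radius r_p = m·N/2 = 3.068·34/2 = 52.156000
base radius r_b = r_p·cos α = 52.156000·cos 22.760° = 48.094793
roll angle φ = 34.751° = 0.60651937 rad
x = r_b·(cos φ + φ·sin φ) = 56.143926
y = r_b·(sin φ − φ·cos φ) = 3.447067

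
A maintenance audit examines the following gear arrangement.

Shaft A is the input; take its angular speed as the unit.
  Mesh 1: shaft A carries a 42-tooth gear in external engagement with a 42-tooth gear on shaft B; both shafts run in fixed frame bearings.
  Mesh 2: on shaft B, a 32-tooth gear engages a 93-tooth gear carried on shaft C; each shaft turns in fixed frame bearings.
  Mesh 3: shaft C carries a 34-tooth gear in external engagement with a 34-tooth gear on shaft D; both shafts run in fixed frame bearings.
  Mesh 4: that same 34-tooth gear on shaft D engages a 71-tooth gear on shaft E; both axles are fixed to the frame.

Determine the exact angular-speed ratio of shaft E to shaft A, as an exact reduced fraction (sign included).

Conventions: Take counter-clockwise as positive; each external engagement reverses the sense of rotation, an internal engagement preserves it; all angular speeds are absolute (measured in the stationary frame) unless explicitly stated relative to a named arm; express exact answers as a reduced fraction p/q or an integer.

class = fixed-axis compound train [4 meshes; 4 ratios multiply, 4 sense flips]
mesh 1 [42T→42T]: running ratio 1, sense −
mesh 2 [32T→93T]: running ratio 32/93, sense +
mesh 3 [34T→34T]: running ratio 32/93, sense −
mesh 4 [34T→71T]: running ratio 1088/6603, sense +
ω_out/ω_in = 1088/6603

1088/6603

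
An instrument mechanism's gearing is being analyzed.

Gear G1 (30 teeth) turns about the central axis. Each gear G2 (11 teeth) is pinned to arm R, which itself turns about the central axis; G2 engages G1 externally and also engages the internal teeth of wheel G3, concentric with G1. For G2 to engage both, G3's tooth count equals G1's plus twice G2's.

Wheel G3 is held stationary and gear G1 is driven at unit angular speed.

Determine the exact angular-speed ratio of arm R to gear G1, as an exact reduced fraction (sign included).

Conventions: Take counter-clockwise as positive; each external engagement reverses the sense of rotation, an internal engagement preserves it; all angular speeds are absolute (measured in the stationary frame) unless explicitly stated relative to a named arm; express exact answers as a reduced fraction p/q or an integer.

15/41

topology: planetary set — G1 30T / G2 11T / G3 52T, arm = carrier (Willis)
ring teeth: 30 + 2·11 = 52
30(ω_sun−ω_arm) = −52(ω_ring−ω_arm),  ω_ring = 0, ω_sun = 1
30(1−ω_arm) = −52(0−ω_arm)  ⇒  82·ω_arm = 30  ⇒  ω_arm = 15/41
ω_out/ω_in = 15/41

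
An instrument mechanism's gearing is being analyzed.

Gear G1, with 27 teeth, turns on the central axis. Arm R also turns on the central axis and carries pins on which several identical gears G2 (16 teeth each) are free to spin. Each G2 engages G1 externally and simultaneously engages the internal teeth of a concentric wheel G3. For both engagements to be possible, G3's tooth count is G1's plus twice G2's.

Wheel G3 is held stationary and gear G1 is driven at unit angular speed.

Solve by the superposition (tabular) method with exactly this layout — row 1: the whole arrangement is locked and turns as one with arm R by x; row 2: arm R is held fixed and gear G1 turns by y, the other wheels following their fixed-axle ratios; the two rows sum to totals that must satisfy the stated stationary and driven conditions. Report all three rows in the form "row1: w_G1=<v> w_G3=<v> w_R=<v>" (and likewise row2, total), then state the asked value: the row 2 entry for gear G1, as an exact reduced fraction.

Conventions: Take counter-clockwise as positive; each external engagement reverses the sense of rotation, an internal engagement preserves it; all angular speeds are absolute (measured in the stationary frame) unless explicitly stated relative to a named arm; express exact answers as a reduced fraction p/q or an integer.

row1: w_G1=27/86 w_G3=27/86 w_R=27/86
row2: w_G1=59/86 w_G3=-27/86 w_R=0
total: w_G1=1 w_G3=0 w_R=27/86
asked value: 59/86

planetary set (27T centre, 16T on arm, 59T internal) — Willis relation
superposition row 1 [locked train]: every member turns x
row 2: sun turns y, ring = −(27/59)·y, arm 0
boundary: total ω_ring = x − (27/59)·y = 0 and total ω_sun = x + y = 1  ⇒  y = 59/86, x = 27/86
row 2 ring = −(27/59)·59/86 = -27/86
totals (row 1 + row 2): sun 27/86 + 59/86 = 1, ring 27/86 + (-27/86) = 0, arm 27/86 + 0 = 27/86
asked cell (row2, sun) = 59/86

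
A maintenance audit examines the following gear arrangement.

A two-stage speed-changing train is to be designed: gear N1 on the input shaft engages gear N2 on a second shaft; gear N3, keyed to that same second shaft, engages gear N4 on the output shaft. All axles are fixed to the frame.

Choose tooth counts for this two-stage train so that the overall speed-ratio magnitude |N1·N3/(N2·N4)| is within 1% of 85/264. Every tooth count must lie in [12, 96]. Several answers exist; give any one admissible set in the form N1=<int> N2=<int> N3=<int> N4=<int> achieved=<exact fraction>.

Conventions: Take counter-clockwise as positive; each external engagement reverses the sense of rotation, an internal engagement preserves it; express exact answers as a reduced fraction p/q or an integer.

N1=15 N2=12 N3=17 N4=66 achieved=85/264

2-stage fixed-axis compound train for ratio 85/264
target = 85/264 in lowest terms: an exact hit needs N1·N3 = k·85 and N2·N4 = k·264 for one integer k, every count in [12, 96]; additionally prefer no 1:1 stage (N1 ≠ N2, N3 ≠ N4)
k = 1…2: no 1:1-free in-range split of k·85 and k·264 into factor pairs; take k = 3
k = 3: N1·N3 = 255 = 15·17, N2·N4 = 792 = 12·66
achieved = 15·17/(12·66) = 85/264; |achieved − target| = 0 ≤ 17/5280 ✓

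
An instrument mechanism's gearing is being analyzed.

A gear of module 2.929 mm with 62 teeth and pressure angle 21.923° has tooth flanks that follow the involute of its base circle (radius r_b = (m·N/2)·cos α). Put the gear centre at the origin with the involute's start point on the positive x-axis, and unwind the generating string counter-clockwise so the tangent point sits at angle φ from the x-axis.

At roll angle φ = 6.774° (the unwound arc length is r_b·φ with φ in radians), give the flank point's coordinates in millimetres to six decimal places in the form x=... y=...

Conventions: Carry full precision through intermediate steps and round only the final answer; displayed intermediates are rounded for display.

topology: single-mesh involute geometry — m = 2.929, N = 62
pitch radius r_p = m·N/2 = 2.929·62/2 = 90.799000
base radius r_b = r_p·cos α = 90.799000·cos 21.923° = 84.233002
roll angle φ = 6.774° = 0.11822860 rad
x = r_b·(cos φ + φ·sin φ) = 84.819651
y = r_b·(sin φ − φ·cos φ) = 0.046336

x=84.819651 y=0.046336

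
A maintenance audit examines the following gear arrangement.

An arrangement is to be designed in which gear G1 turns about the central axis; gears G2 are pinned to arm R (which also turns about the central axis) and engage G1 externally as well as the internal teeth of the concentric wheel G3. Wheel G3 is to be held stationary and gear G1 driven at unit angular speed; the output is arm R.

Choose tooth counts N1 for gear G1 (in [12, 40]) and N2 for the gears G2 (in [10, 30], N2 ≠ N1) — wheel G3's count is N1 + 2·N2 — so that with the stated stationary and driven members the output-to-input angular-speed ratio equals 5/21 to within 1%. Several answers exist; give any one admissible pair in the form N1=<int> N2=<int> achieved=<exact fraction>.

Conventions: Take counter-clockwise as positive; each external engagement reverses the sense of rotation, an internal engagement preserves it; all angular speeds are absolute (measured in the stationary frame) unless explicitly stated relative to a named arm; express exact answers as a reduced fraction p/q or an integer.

class = planetary set [ratio 5/21 wanted; Willis about the carrier]
Willis with ω_ring = 0: ω_arm/ω_sun = N1/(N1+N3); set equal to 5/21  ⇒  N3/N1 = 1/(5/21) − 1 = 16/5
N3 = N1 + 2·N2  ⇒  N2/N1 = (N3/N1 − 1)/2 = (16/5 − 1)/2 = 11/10
smallest multiple with N1 ≥ 12 and N2 ≥ 10: k = 2  ⇒  N1 = 2·10 = 20, N2 = 2·11 = 22 (N1 ≤ 40, N2 ≤ 30, N2 ≠ N1 ✓), N3 = 20 + 2·22 = 64
check: N1/(N1+N3) with N1 = 20, N3 = 64 gives 5/21; |achieved − target| = 0 ≤ 1/420 ✓

N1=20 N2=22 achieved=5/21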